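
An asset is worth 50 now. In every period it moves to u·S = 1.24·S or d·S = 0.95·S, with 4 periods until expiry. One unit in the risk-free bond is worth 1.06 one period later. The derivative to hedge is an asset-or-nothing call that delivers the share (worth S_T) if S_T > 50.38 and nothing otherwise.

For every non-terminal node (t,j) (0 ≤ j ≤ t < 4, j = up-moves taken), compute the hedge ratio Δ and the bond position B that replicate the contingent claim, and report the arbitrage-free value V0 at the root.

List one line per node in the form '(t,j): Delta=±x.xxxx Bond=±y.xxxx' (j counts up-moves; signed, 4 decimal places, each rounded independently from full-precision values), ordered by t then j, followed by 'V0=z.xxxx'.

(0,0): Delta=1.5639 Bond=-32.9828
(1,0): Delta=2.0137 Bond=-56.3274
(1,1): Delta=1.0000 Bond=0.0000
(2,0): Delta=2.8223 Bond=-96.1946
(2,1): Delta=1.0000 Bond=0.0000
(2,2): Delta=1.0000 Bond=0.0000
(3,0): Delta=4.2759 Bond=-164.2791
(3,1): Delta=1.0000 Bond=0.0000
(3,2): Delta=1.0000 Bond=0.0000
(3,3): Delta=1.0000 Bond=0.0000
V0=45.2122

No-arbitrage ⇒ martingale measure with p* = (R−d)/(u−d) = 0.3793.
Terminal values V(4,·): V(4,0)=0.0000, V(4,1)=53.1572, V(4,2)=69.3842, V(4,3)=90.5646, V(4,4)=118.2107
(3,0): S=42.8687. Δ = (V_up−V_dn)/(S_up−S_dn) = (53.1572−0.0000)/(53.1572−40.7253) = 4.2759. V = [p*·53.1572 + (1−p*)·0.0000]/1.06 = 19.0218. B = V − Δ·S = -164.2791.
(3,1): S=55.9550. Δ = (V_up−V_dn)/(S_up−S_dn) = (69.3842−53.1572)/(69.3842−53.1572) = 1.0000. V = [p*·69.3842 + (1−p*)·53.1572]/1.06 = 55.9550. B = V − Δ·S = 0.0000.
(3,2): S=73.0360. Δ = (V_up−V_dn)/(S_up−S_dn) = (90.5646−69.3842)/(90.5646−69.3842) = 1.0000. V = [p*·90.5646 + (1−p*)·69.3842]/1.06 = 73.0360. B = V − Δ·S = 0.0000.
(3,3): S=95.3312. Δ = (V_up−V_dn)/(S_up−S_dn) = (118.2107−90.5646)/(118.2107−90.5646) = 1.0000. V = [p*·118.2107 + (1−p*)·90.5646]/1.06 = 95.3312. B = V − Δ·S = 0.0000.
(2,0): S=45.1250. Δ = (V_up−V_dn)/(S_up−S_dn) = (55.9550−19.0218)/(55.9550−42.8687) = 2.8223. V = [p*·55.9550 + (1−p*)·19.0218]/1.06 = 31.1613. B = V − Δ·S = -96.1946.
(2,1): S=58.9000. Δ = (V_up−V_dn)/(S_up−S_dn) = (73.0360−55.9550)/(73.0360−55.9550) = 1.0000. V = [p*·73.0360 + (1−p*)·55.9550]/1.06 = 58.9000. B = V − Δ·S = 0.0000.
(2,2): S=76.8800. Δ = (V_up−V_dn)/(S_up−S_dn) = (95.3312−73.0360)/(95.3312−73.0360) = 1.0000. V = [p*·95.3312 + (1−p*)·73.0360]/1.06 = 76.8800. B = V − Δ·S = 0.0000.
(1,0): S=47.5000. Δ = (V_up−V_dn)/(S_up−S_dn) = (58.9000−31.1613)/(58.9000−45.1250) = 2.0137. V = [p*·58.9000 + (1−p*)·31.1613]/1.06 = 39.3234. B = V − Δ·S = -56.3274.
(1,1): S=62.0000. Δ = (V_up−V_dn)/(S_up−S_dn) = (76.8800−58.9000)/(76.8800−58.9000) = 1.0000. V = [p*·76.8800 + (1−p*)·58.9000]/1.06 = 62.0000. B = V − Δ·S = 0.0000.
(0,0): S=50.0000. Δ = (V_up−V_dn)/(S_up−S_dn) = (62.0000−39.3234)/(62.0000−47.5000) = 1.5639. V = [p*·62.0000 + (1−p*)·39.3234]/1.06 = 45.2122. B = V − Δ·S = -32.9828.
Each (Δ,B) replicates both successor values, so the strategy is self-financing and V0 is arbitrage-free.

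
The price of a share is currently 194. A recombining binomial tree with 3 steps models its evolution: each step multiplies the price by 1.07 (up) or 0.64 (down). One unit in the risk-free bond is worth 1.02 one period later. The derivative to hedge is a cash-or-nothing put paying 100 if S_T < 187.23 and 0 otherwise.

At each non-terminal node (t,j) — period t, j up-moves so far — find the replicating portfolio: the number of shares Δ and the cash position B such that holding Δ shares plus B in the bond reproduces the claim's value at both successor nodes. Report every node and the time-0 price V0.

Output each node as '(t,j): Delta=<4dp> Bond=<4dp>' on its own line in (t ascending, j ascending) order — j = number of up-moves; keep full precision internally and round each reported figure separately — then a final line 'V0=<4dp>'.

(0,0): Delta=-0.8998 Bond=203.7643
(1,0): Delta=0.0000 Bond=96.1169
(1,1): Delta=-0.9706 Bond=222.5399
(2,0): Delta=0.0000 Bond=98.0392
(2,1): Delta=0.0000 Bond=98.0392
(2,2): Delta=-1.0470 Bond=243.9580
V0=29.1976

No-arbitrage ⇒ martingale measure with p* = (R−d)/(u−d) = 0.8837.
Terminal payoffs: V(3,0)=100.0000, V(3,1)=100.0000, V(3,2)=100.0000, V(3,3)=0.0000
  t=2,j=0: stock 79.4624 → up 85.0248 (V=100.0000), down 50.8559 (V=100.0000). Price 98.0392; hedge Δ=0.0000, bond B=98.0392.
  t=2,j=1: stock 132.8512 → up 142.1508 (V=100.0000), down 85.0248 (V=100.0000). Price 98.0392; hedge Δ=0.0000, bond B=98.0392.
  t=2,j=2: stock 222.1106 → up 237.6583 (V=0.0000), down 142.1508 (V=100.0000). Price 11.3999; hedge Δ=-1.0470, bond B=243.9580.
  t=1,j=0: stock 124.1600 → up 132.8512 (V=98.0392), down 79.4624 (V=98.0392). Price 96.1169; hedge Δ=0.0000, bond B=96.1169.
  t=1,j=1: stock 207.5800 → up 222.1106 (V=11.3999), down 132.8512 (V=98.0392). Price 21.0532; hedge Δ=-0.9706, bond B=222.5399.
  t=0,j=0: stock 194.0000 → up 207.5800 (V=21.0532), down 124.1600 (V=96.1169). Price 29.1976; hedge Δ=-0.8998, bond B=203.7643.
Root portfolio cost Δ·194+B reproduces V0=29.1976.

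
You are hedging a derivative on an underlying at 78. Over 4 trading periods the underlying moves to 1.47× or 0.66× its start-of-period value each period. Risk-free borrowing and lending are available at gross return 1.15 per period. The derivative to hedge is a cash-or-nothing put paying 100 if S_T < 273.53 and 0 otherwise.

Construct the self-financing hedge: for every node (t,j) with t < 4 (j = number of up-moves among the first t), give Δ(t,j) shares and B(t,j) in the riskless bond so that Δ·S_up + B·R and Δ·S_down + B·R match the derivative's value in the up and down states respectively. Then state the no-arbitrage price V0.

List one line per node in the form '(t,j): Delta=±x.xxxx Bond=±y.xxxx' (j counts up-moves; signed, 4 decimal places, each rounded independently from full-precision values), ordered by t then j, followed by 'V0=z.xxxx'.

(0,0): Delta=-0.2304 Bond=67.4887
(1,0): Delta=0.0000 Bond=65.7516
(1,1): Delta=-0.2979 Bond=85.3576
(2,0): Delta=0.0000 Bond=75.6144
(2,1): Delta=0.0000 Bond=75.6144
(2,2): Delta=-0.3853 Bond=112.8856
(3,0): Delta=0.0000 Bond=86.9565
(3,1): Delta=0.0000 Bond=86.9565
(3,2): Delta=0.0000 Bond=86.9565
(3,3): Delta=-0.4983 Bond=157.8100
V0=49.5184

Risk-neutral probability p* = (R−d)/(u−d) = (1.15−0.66)/(1.47−0.66) = 0.6049.
Terminal payoffs: V(4,0)=100.0000, V(4,1)=100.0000, V(4,2)=100.0000, V(4,3)=100.0000, V(4,4)=0.0000
Node (3,0) S=22.4247: V=(p*·100.0000+(1−p*)·100.0000)/1.15=86.9565; Δ=(100.0000−100.0000)/(32.9643−14.8003)=0.0000; B=V−Δ·S=86.9565
Node (3,1) S=49.9459: V=(p*·100.0000+(1−p*)·100.0000)/1.15=86.9565; Δ=(100.0000−100.0000)/(73.4205−32.9643)=0.0000; B=V−Δ·S=86.9565
Node (3,2) S=111.2431: V=(p*·100.0000+(1−p*)·100.0000)/1.15=86.9565; Δ=(100.0000−100.0000)/(163.5274−73.4205)=0.0000; B=V−Δ·S=86.9565
Node (3,3) S=247.7688: V=(p*·0.0000+(1−p*)·100.0000)/1.15=34.3532; Δ=(0.0000−100.0000)/(364.2201−163.5274)=-0.4983; B=V−Δ·S=157.8100
Node (2,0) S=33.9768: V=(p*·86.9565+(1−p*)·86.9565)/1.15=75.6144; Δ=(86.9565−86.9565)/(49.9459−22.4247)=0.0000; B=V−Δ·S=75.6144
Node (2,1) S=75.6756: V=(p*·86.9565+(1−p*)·86.9565)/1.15=75.6144; Δ=(86.9565−86.9565)/(111.2431−49.9459)=0.0000; B=V−Δ·S=75.6144
Node (2,2) S=168.5502: V=(p*·34.3532+(1−p*)·86.9565)/1.15=47.9433; Δ=(34.3532−86.9565)/(247.7688−111.2431)=-0.3853; B=V−Δ·S=112.8856
Node (1,0) S=51.4800: V=(p*·75.6144+(1−p*)·75.6144)/1.15=65.7516; Δ=(75.6144−75.6144)/(75.6756−33.9768)=0.0000; B=V−Δ·S=65.7516
Node (1,1) S=114.6600: V=(p*·47.9433+(1−p*)·75.6144)/1.15=51.1957; Δ=(47.9433−75.6144)/(168.5502−75.6756)=-0.2979; B=V−Δ·S=85.3576
Node (0,0) S=78.0000: V=(p*·51.1957+(1−p*)·65.7516)/1.15=49.5184; Δ=(51.1957−65.7516)/(114.6600−51.4800)=-0.2304; B=V−Δ·S=67.4887
Check: Δ(0,0)·S0 + B(0,0) = 49.5184 = V0.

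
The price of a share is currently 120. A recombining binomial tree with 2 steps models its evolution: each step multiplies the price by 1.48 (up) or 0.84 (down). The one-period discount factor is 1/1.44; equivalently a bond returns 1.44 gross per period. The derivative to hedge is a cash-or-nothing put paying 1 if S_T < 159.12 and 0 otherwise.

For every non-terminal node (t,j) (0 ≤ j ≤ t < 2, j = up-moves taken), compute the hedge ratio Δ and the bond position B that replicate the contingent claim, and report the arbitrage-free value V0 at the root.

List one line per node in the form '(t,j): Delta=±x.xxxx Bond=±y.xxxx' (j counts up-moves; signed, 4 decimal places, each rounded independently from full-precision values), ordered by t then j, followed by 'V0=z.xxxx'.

(0,0): Delta=-0.0085 Bond=1.0757
(1,0): Delta=0.0000 Bond=0.6944
(1,1): Delta=-0.0088 Bond=1.6059
V0=0.0584

Since d<R<u, set p* = (R−d)/(u−d) = 0.9375; price each node as the discounted p*-expectation of its children.
At expiry t=2: V(2,0)=1.0000, V(2,1)=1.0000, V(2,2)=0.0000
  t=1,j=0: stock 100.8000 → up 149.1840 (V=1.0000), down 84.6720 (V=1.0000). Price 0.6944; hedge Δ=0.0000, bond B=0.6944.
  t=1,j=1: stock 177.6000 → up 262.8480 (V=0.0000), down 149.1840 (V=1.0000). Price 0.0434; hedge Δ=-0.0088, bond B=1.6059.
  t=0,j=0: stock 120.0000 → up 177.6000 (V=0.0434), down 100.8000 (V=0.6944). Price 0.0584; hedge Δ=-0.0085, bond B=1.0757.
Self-financing check: at every node Δ·S+B equals the discounted successor values.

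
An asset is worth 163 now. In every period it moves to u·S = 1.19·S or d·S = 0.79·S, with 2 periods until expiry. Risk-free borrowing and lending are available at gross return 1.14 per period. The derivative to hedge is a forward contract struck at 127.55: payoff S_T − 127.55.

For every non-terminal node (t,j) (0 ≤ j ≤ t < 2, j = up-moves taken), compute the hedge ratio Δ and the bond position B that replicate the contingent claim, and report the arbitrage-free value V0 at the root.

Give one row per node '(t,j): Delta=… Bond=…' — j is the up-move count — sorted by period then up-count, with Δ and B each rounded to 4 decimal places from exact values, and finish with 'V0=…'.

(0,0): Delta=1.0000 Bond=-98.1456
(1,0): Delta=1.0000 Bond=-111.8860
(1,1): Delta=1.0000 Bond=-111.8860
V0=64.8544

Risk-neutral probability p* = (R−d)/(u−d) = (1.14−0.79)/(1.19−0.79) = 0.8750.
Payoff layer (t=2): V(2,0)=-25.8217, V(2,1)=25.6863, V(2,2)=103.2743
Node (1,0) S=128.7700: V=(p*·25.6863+(1−p*)·-25.8217)/1.14=16.8840; Δ=(25.6863−-25.8217)/(153.2363−101.7283)=1.0000; B=V−Δ·S=-111.8860
Node (1,1) S=193.9700: V=(p*·103.2743+(1−p*)·25.6863)/1.14=82.0840; Δ=(103.2743−25.6863)/(230.8243−153.2363)=1.0000; B=V−Δ·S=-111.8860
Node (0,0) S=163.0000: V=(p*·82.0840+(1−p*)·16.8840)/1.14=64.8544; Δ=(82.0840−16.8840)/(193.9700−128.7700)=1.0000; B=V−Δ·S=-98.1456
Self-financing check: at every node Δ·S+B equals the discounted successor values.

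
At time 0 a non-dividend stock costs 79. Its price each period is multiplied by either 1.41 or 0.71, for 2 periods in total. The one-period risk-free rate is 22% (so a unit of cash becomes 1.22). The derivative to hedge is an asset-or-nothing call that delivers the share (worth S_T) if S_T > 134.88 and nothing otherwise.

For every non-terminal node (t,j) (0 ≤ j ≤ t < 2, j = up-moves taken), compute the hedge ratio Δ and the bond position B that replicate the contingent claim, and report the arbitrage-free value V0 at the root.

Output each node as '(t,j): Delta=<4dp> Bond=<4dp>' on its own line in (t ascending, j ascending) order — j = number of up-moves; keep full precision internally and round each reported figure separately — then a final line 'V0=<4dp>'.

Since d<R<u, set p* = (R−d)/(u−d) = 0.7286; price each node as the discounted p*-expectation of its children.
Terminal payoffs: V(2,0)=0.0000, V(2,1)=0.0000, V(2,2)=157.0599
Node (1,0) S=56.0900: V=(p*·0.0000+(1−p*)·0.0000)/1.22=0.0000; Δ=(0.0000−0.0000)/(79.0869−39.8239)=0.0000; B=V−Δ·S=0.0000
Node (1,1) S=111.3900: V=(p*·157.0599+(1−p*)·0.0000)/1.22=93.7946; Δ=(157.0599−0.0000)/(157.0599−79.0869)=2.0143; B=V−Δ·S=-130.5767
Node (0,0) S=79.0000: V=(p*·93.7946+(1−p*)·0.0000)/1.22=56.0131; Δ=(93.7946−0.0000)/(111.3900−56.0900)=1.6961; B=V−Δ·S=-77.9791
Check: Δ(0,0)·S0 + B(0,0) = 56.0131 = V0.

(0,0): Delta=1.6961 Bond=-77.9791
(1,0): Delta=0.0000 Bond=0.0000
(1,1): Delta=2.0143 Bond=-130.5767
V0=56.0131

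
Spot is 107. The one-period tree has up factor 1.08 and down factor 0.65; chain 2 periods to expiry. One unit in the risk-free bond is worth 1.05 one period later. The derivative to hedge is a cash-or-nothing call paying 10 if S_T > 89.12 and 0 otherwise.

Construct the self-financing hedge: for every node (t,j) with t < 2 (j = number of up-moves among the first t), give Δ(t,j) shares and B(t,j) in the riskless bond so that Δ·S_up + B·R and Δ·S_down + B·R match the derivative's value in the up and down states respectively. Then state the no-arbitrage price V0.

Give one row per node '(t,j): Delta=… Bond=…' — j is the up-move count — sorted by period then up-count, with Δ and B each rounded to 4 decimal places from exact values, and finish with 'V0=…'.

No-arbitrage ⇒ martingale measure with p* = (R−d)/(u−d) = 0.9302.
At expiry t=2: V(2,0)=0.0000, V(2,1)=0.0000, V(2,2)=10.0000
Node (1,0) S=69.5500: V=(p*·0.0000+(1−p*)·0.0000)/1.05=0.0000; Δ=(0.0000−0.0000)/(75.1140−45.2075)=0.0000; B=V−Δ·S=0.0000
Node (1,1) S=115.5600: V=(p*·10.0000+(1−p*)·0.0000)/1.05=8.8594; Δ=(10.0000−0.0000)/(124.8048−75.1140)=0.2012; B=V−Δ·S=-14.3965
Node (0,0) S=107.0000: V=(p*·8.8594+(1−p*)·0.0000)/1.05=7.8488; Δ=(8.8594−0.0000)/(115.5600−69.5500)=0.1926; B=V−Δ·S=-12.7543
Check: Δ(0,0)·S0 + B(0,0) = 7.8488 = V0.

(0,0): Delta=0.1926 Bond=-12.7543
(1,0): Delta=0.0000 Bond=0.0000
(1,1): Delta=0.2012 Bond=-14.3965
V0=7.8488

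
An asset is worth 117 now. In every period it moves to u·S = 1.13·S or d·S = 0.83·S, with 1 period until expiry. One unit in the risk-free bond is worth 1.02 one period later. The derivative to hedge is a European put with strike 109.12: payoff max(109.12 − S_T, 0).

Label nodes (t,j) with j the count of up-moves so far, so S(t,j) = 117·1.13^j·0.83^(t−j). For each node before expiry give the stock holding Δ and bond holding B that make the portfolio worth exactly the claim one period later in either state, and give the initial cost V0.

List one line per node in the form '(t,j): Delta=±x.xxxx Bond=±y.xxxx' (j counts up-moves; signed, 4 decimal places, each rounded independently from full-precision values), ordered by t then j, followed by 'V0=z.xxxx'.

Risk-neutral probability p* = (R−d)/(u−d) = (1.02−0.83)/(1.13−0.83) = 0.6333.
Terminal payoffs: V(1,0)=12.0100, V(1,1)=0.0000
  t=0,j=0: stock 117.0000 → up 132.2100 (V=0.0000), down 97.1100 (V=12.0100). Price 4.3173; hedge Δ=-0.3422, bond B=44.3507.
The time-0 hedge costs 4.3173, which is the no-arbitrage price.

(0,0): Delta=-0.3422 Bond=44.3507
V0=4.3173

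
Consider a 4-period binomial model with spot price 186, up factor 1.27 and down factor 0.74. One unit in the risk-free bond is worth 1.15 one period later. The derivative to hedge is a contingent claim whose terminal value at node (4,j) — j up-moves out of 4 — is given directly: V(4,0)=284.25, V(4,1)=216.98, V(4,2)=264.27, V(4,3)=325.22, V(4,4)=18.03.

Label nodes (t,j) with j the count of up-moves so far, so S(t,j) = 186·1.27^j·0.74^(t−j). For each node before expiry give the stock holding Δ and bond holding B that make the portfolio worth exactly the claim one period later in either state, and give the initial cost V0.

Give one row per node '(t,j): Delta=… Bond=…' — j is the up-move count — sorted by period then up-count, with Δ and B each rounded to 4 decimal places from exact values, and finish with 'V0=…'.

No-arbitrage ⇒ martingale measure with p* = (R−d)/(u−d) = 0.7736.
Payoff layer (t=4): V(4,0)=284.2500, V(4,1)=216.9800, V(4,2)=264.2700, V(4,3)=325.2200, V(4,4)=18.0300
  t=3,j=0: stock 75.3717 → up 95.7220 (V=216.9800), down 55.7750 (V=284.2500). Price 201.9226; hedge Δ=-1.6840, bond B=328.8471.
  t=3,j=1: stock 129.3541 → up 164.2797 (V=264.2700), down 95.7220 (V=216.9800). Price 220.4894; hedge Δ=0.6898, bond B=131.2630.
  t=3,j=2: stock 221.9996 → up 281.9394 (V=325.2200), down 164.2797 (V=264.2700). Price 270.8000; hedge Δ=0.5180, bond B=155.8000.
  t=3,j=3: stock 380.9992 → up 483.8690 (V=18.0300), down 281.9394 (V=325.2200). Price 76.1587; hedge Δ=-1.5213, bond B=655.7624.
  t=2,j=0: stock 101.8536 → up 129.3541 (V=220.4894), down 75.3717 (V=201.9226). Price 188.0744; hedge Δ=0.3439, bond B=153.0426.
  t=2,j=1: stock 174.8028 → up 221.9996 (V=270.8000), down 129.3541 (V=220.4894). Price 225.5730; hedge Δ=0.5430, bond B=130.6474.
  t=2,j=2: stock 299.9994 → up 380.9992 (V=76.1587), down 221.9996 (V=270.8000). Price 104.5464; hedge Δ=-1.2242, bond B=471.7943.
  t=1,j=0: stock 137.6400 → up 174.8028 (V=225.5730), down 101.8536 (V=188.0744). Price 188.7676; hedge Δ=0.5140, bond B=118.0156.
  t=1,j=1: stock 236.2200 → up 299.9994 (V=104.5464), down 174.8028 (V=225.5730). Price 114.7380; hedge Δ=-0.9667, bond B=343.0900.
  t=0,j=0: stock 186.0000 → up 236.2200 (V=114.7380), down 137.6400 (V=188.7676). Price 114.3473; hedge Δ=-0.7510, bond B=254.0259.
The time-0 hedge costs 114.3473, which is the no-arbitrage price.

(0,0): Delta=-0.7510 Bond=254.0259
(1,0): Delta=0.5140 Bond=118.0156
(1,1): Delta=-0.9667 Bond=343.0900
(2,0): Delta=0.3439 Bond=153.0426
(2,1): Delta=0.5430 Bond=130.6474
(2,2): Delta=-1.2242 Bond=471.7943
(3,0): Delta=-1.6840 Bond=328.8471
(3,1): Delta=0.6898 Bond=131.2630
(3,2): Delta=0.5180 Bond=155.8000
(3,3): Delta=-1.5213 Bond=655.7624
V0=114.3473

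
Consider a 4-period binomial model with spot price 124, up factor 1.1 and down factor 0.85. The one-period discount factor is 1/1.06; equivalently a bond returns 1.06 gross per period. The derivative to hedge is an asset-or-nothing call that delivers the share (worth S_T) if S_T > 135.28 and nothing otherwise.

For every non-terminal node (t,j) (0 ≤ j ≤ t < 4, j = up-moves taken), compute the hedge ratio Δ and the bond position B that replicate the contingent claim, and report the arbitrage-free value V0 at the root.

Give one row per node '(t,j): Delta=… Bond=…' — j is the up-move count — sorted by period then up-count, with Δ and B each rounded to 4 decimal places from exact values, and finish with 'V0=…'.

(0,0): Delta=1.9492 Bond=-127.9599
(1,0): Delta=3.3434 Bond=-282.5781
(1,1): Delta=1.7441 Bond=-107.6488
(2,0): Delta=0.0000 Bond=0.0000
(2,1): Delta=3.8355 Bond=-356.5867
(2,2): Delta=1.4362 Bond=-67.9213
(3,0): Delta=0.0000 Bond=0.0000
(3,1): Delta=0.0000 Bond=0.0000
(3,2): Delta=4.4000 Bond=-449.9785
(3,3): Delta=1.0000 Bond=0.0000
V0=113.7471

No-arbitrage ⇒ martingale measure with p* = (R−d)/(u−d) = 0.8400.
Terminal payoffs: V(4,0)=0.0000, V(4,1)=0.0000, V(4,2)=0.0000, V(4,3)=140.2874, V(4,4)=181.5484
(3,0): S=76.1515. Δ = (V_up−V_dn)/(S_up−S_dn) = (0.0000−0.0000)/(83.7666−64.7288) = 0.0000. V = [p*·0.0000 + (1−p*)·0.0000]/1.06 = 0.0000. B = V − Δ·S = 0.0000.
(3,1): S=98.5490. Δ = (V_up−V_dn)/(S_up−S_dn) = (0.0000−0.0000)/(108.4039−83.7666) = 0.0000. V = [p*·0.0000 + (1−p*)·0.0000]/1.06 = 0.0000. B = V − Δ·S = 0.0000.
(3,2): S=127.5340. Δ = (V_up−V_dn)/(S_up−S_dn) = (140.2874−0.0000)/(140.2874−108.4039) = 4.4000. V = [p*·140.2874 + (1−p*)·0.0000]/1.06 = 111.1711. B = V − Δ·S = -449.9785.
(3,3): S=165.0440. Δ = (V_up−V_dn)/(S_up−S_dn) = (181.5484−140.2874)/(181.5484−140.2874) = 1.0000. V = [p*·181.5484 + (1−p*)·140.2874]/1.06 = 165.0440. B = V − Δ·S = 0.0000.
(2,0): S=89.5900. Δ = (V_up−V_dn)/(S_up−S_dn) = (0.0000−0.0000)/(98.5490−76.1515) = 0.0000. V = [p*·0.0000 + (1−p*)·0.0000]/1.06 = 0.0000. B = V − Δ·S = 0.0000.
(2,1): S=115.9400. Δ = (V_up−V_dn)/(S_up−S_dn) = (111.1711−0.0000)/(127.5340−98.5490) = 3.8355. V = [p*·111.1711 + (1−p*)·0.0000]/1.06 = 88.0979. B = V − Δ·S = -356.5867.
(2,2): S=150.0400. Δ = (V_up−V_dn)/(S_up−S_dn) = (165.0440−111.1711)/(165.0440−127.5340) = 1.4362. V = [p*·165.0440 + (1−p*)·111.1711]/1.06 = 147.5701. B = V − Δ·S = -67.9213.
(1,0): S=105.4000. Δ = (V_up−V_dn)/(S_up−S_dn) = (88.0979−0.0000)/(115.9400−89.5900) = 3.3434. V = [p*·88.0979 + (1−p*)·0.0000]/1.06 = 69.8134. B = V − Δ·S = -282.5781.
(1,1): S=136.4000. Δ = (V_up−V_dn)/(S_up−S_dn) = (147.5701−88.0979)/(150.0400−115.9400) = 1.7441. V = [p*·147.5701 + (1−p*)·88.0979]/1.06 = 130.2402. B = V − Δ·S = -107.6488.
(0,0): S=124.0000. Δ = (V_up−V_dn)/(S_up−S_dn) = (130.2402−69.8134)/(136.4000−105.4000) = 1.9492. V = [p*·130.2402 + (1−p*)·69.8134]/1.06 = 113.7471. B = V − Δ·S = -127.9599.
Root portfolio cost Δ·124+B reproduces V0=113.7471.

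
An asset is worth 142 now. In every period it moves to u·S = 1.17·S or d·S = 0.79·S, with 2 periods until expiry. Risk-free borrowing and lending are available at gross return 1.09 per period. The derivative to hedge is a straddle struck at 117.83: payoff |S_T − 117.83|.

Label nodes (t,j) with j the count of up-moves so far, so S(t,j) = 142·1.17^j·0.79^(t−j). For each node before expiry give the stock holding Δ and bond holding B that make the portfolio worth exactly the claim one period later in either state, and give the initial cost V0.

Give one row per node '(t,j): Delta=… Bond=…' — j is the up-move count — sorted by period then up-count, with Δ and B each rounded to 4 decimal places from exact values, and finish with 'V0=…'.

Risk-neutral probability p* = (R−d)/(u−d) = (1.09−0.79)/(1.17−0.79) = 0.7895.
At expiry t=2: V(2,0)=29.2078, V(2,1)=13.4206, V(2,2)=76.5538
  t=1,j=0: stock 112.1800 → up 131.2506 (V=13.4206), down 88.6222 (V=29.2078). Price 15.3617; hedge Δ=-0.3703, bond B=56.9069.
  t=1,j=1: stock 166.1400 → up 194.3838 (V=76.5538), down 131.2506 (V=13.4206). Price 58.0391; hedge Δ=1.0000, bond B=-108.1009.
  t=0,j=0: stock 142.0000 → up 166.1400 (V=58.0391), down 112.1800 (V=15.3617). Price 45.0040; hedge Δ=0.7909, bond B=-67.3050.
Check: Δ(0,0)·S0 + B(0,0) = 45.0040 = V0.

(0,0): Delta=0.7909 Bond=-67.3050
(1,0): Delta=-0.3703 Bond=56.9069
(1,1): Delta=1.0000 Bond=-108.1009
V0=45.0040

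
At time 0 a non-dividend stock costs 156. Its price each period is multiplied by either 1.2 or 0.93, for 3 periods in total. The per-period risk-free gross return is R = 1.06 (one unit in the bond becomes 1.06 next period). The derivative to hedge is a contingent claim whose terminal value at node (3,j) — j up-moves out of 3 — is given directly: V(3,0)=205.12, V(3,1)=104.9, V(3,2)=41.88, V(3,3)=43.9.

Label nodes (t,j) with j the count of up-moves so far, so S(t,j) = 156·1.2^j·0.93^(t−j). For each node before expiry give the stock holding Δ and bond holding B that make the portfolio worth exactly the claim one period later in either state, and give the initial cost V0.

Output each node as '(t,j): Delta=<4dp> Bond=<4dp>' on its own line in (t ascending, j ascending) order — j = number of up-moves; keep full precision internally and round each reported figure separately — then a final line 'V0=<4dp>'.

No-arbitrage ⇒ martingale measure with p* = (R−d)/(u−d) = 0.4815.
At expiry t=3: V(3,0)=205.1200, V(3,1)=104.9000, V(3,2)=41.8800, V(3,3)=43.9000
  t=2,j=0: stock 134.9244 → up 161.9093 (V=104.9000), down 125.4797 (V=205.1200). Price 147.9867; hedge Δ=-2.7511, bond B=519.1719.
  t=2,j=1: stock 174.0960 → up 208.9152 (V=41.8800), down 161.9093 (V=104.9000). Price 70.3368; hedge Δ=-1.3407, bond B=303.7442.
  t=2,j=2: stock 224.6400 → up 269.5680 (V=43.9000), down 208.9152 (V=41.8800). Price 40.4270; hedge Δ=0.0333, bond B=32.9455.
  t=1,j=0: stock 145.0800 → up 174.0960 (V=70.3368), down 134.9244 (V=147.9867). Price 104.3394; hedge Δ=-1.9823, bond B=391.9316.
  t=1,j=1: stock 187.2000 → up 224.6400 (V=40.4270), down 174.0960 (V=70.3368). Price 52.7696; hedge Δ=-0.5918, bond B=163.5468.
  t=0,j=0: stock 156.0000 → up 187.2000 (V=52.7696), down 145.0800 (V=104.3394). Price 75.0090; hedge Δ=-1.2244, bond B=266.0081.
Self-financing check: at every node Δ·S+B equals the discounted successor values.

(0,0): Delta=-1.2244 Bond=266.0081
(1,0): Delta=-1.9823 Bond=391.9316
(1,1): Delta=-0.5918 Bond=163.5468
(2,0): Delta=-2.7511 Bond=519.1719
(2,1): Delta=-1.3407 Bond=303.7442
(2,2): Delta=0.0333 Bond=32.9455
V0=75.0090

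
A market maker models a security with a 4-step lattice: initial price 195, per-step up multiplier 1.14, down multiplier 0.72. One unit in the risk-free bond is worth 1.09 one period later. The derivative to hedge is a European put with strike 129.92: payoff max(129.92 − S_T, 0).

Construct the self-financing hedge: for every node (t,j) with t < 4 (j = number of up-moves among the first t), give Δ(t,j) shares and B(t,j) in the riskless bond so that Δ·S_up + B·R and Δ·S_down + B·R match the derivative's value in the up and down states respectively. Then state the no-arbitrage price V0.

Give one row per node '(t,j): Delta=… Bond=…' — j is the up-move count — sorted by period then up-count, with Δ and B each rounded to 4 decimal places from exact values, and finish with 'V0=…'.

(0,0): Delta=-0.0171 Bond=3.5365
(1,0): Delta=-0.1467 Bond=22.0607
(1,1): Delta=-0.0060 Bond=1.3945
(2,0): Delta=-0.9723 Bond=107.5029
(2,1): Delta=-0.0763 Bond=12.7682
(2,2): Delta=0.0000 Bond=0.0000
(3,0): Delta=-1.0000 Bond=119.1927
(3,1): Delta=-0.9700 Bond=116.9060
(3,2): Delta=0.0000 Bond=0.0000
(3,3): Delta=0.0000 Bond=0.0000
V0=0.2088

Since d<R<u, set p* = (R−d)/(u−d) = 0.8810; price each node as the discounted p*-expectation of its children.
Terminal payoffs: V(4,0)=77.5160, V(4,1)=46.9470, V(4,2)=0.0000, V(4,3)=0.0000, V(4,4)=0.0000
(3,0): S=72.7834. Δ = (V_up−V_dn)/(S_up−S_dn) = (46.9470−77.5160)/(82.9730−52.4040) = -1.0000. V = [p*·46.9470 + (1−p*)·77.5160]/1.09 = 46.4093. B = V − Δ·S = 119.1927.
(3,1): S=115.2403. Δ = (V_up−V_dn)/(S_up−S_dn) = (0.0000−46.9470)/(131.3740−82.9730) = -0.9700. V = [p*·0.0000 + (1−p*)·46.9470]/1.09 = 5.1275. B = V − Δ·S = 116.9060.
(3,2): S=182.4638. Δ = (V_up−V_dn)/(S_up−S_dn) = (0.0000−0.0000)/(208.0088−131.3740) = 0.0000. V = [p*·0.0000 + (1−p*)·0.0000]/1.09 = 0.0000. B = V − Δ·S = 0.0000.
(3,3): S=288.9011. Δ = (V_up−V_dn)/(S_up−S_dn) = (0.0000−0.0000)/(329.3472−208.0088) = 0.0000. V = [p*·0.0000 + (1−p*)·0.0000]/1.09 = 0.0000. B = V − Δ·S = 0.0000.
(2,0): S=101.0880. Δ = (V_up−V_dn)/(S_up−S_dn) = (5.1275−46.4093)/(115.2403−72.7834) = -0.9723. V = [p*·5.1275 + (1−p*)·46.4093]/1.09 = 9.2128. B = V − Δ·S = 107.5029.
(2,1): S=160.0560. Δ = (V_up−V_dn)/(S_up−S_dn) = (0.0000−5.1275)/(182.4638−115.2403) = -0.0763. V = [p*·0.0000 + (1−p*)·5.1275]/1.09 = 0.5600. B = V − Δ·S = 12.7682.
(2,2): S=253.4220. Δ = (V_up−V_dn)/(S_up−S_dn) = (0.0000−0.0000)/(288.9011−182.4638) = 0.0000. V = [p*·0.0000 + (1−p*)·0.0000]/1.09 = 0.0000. B = V − Δ·S = 0.0000.
(1,0): S=140.4000. Δ = (V_up−V_dn)/(S_up−S_dn) = (0.5600−9.2128)/(160.0560−101.0880) = -0.1467. V = [p*·0.5600 + (1−p*)·9.2128]/1.09 = 1.4588. B = V − Δ·S = 22.0607.
(1,1): S=222.3000. Δ = (V_up−V_dn)/(S_up−S_dn) = (0.0000−0.5600)/(253.4220−160.0560) = -0.0060. V = [p*·0.0000 + (1−p*)·0.5600]/1.09 = 0.0612. B = V − Δ·S = 1.3945.
(0,0): S=195.0000. Δ = (V_up−V_dn)/(S_up−S_dn) = (0.0612−1.4588)/(222.3000−140.4000) = -0.0171. V = [p*·0.0612 + (1−p*)·1.4588]/1.09 = 0.2088. B = V − Δ·S = 3.5365.
Root portfolio cost Δ·195+B reproduces V0=0.2088.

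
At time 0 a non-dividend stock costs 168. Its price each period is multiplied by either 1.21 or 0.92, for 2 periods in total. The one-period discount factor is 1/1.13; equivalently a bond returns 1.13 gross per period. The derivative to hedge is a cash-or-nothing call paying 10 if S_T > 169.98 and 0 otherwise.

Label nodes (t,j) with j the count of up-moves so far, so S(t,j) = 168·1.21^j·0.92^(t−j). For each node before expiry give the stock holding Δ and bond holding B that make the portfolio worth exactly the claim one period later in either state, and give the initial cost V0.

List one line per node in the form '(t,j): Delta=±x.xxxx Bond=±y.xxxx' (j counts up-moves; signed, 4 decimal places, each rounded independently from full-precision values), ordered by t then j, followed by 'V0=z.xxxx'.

Under the risk-neutral measure, an up-move has probability p* = (R−d)/(u−d) = 0.7241 and values discount at R = 1.13.
Terminal values V(2,·): V(2,0)=0.0000, V(2,1)=10.0000, V(2,2)=10.0000
(1,0): S=154.5600. Δ = (V_up−V_dn)/(S_up−S_dn) = (10.0000−0.0000)/(187.0176−142.1952) = 0.2231. V = [p*·10.0000 + (1−p*)·0.0000]/1.13 = 6.4083. B = V − Δ·S = -28.0745.
(1,1): S=203.2800. Δ = (V_up−V_dn)/(S_up−S_dn) = (10.0000−10.0000)/(245.9688−187.0176) = 0.0000. V = [p*·10.0000 + (1−p*)·10.0000]/1.13 = 8.8496. B = V − Δ·S = 8.8496.
(0,0): S=168.0000. Δ = (V_up−V_dn)/(S_up−S_dn) = (8.8496−6.4083)/(203.2800−154.5600) = 0.0501. V = [p*·8.8496 + (1−p*)·6.4083]/1.13 = 7.2355. B = V − Δ·S = -1.1826.
Each (Δ,B) replicates both successor values, so the strategy is self-financing and V0 is arbitrage-free.

(0,0): Delta=0.0501 Bond=-1.1826
(1,0): Delta=0.2231 Bond=-28.0745
(1,1): Delta=0.0000 Bond=8.8496
V0=7.2355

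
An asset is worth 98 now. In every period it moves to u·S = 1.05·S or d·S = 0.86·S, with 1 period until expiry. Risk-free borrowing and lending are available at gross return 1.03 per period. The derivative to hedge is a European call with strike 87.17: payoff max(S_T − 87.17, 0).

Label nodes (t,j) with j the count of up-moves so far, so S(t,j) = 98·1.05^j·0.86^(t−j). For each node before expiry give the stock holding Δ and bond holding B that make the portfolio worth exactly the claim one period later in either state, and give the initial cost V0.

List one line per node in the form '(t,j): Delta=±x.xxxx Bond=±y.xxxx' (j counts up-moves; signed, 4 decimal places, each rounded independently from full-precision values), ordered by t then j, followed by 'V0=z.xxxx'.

Risk-neutral probability p* = (R−d)/(u−d) = (1.03−0.86)/(1.05−0.86) = 0.8947.
At expiry t=1: V(1,0)=0.0000, V(1,1)=15.7300
  t=0,j=0: stock 98.0000 → up 102.9000 (V=15.7300), down 84.2800 (V=0.0000). Price 13.6643; hedge Δ=0.8448, bond B=-69.1252.
The time-0 hedge costs 13.6643, which is the no-arbitrage price.

(0,0): Delta=0.8448 Bond=-69.1252
V0=13.6643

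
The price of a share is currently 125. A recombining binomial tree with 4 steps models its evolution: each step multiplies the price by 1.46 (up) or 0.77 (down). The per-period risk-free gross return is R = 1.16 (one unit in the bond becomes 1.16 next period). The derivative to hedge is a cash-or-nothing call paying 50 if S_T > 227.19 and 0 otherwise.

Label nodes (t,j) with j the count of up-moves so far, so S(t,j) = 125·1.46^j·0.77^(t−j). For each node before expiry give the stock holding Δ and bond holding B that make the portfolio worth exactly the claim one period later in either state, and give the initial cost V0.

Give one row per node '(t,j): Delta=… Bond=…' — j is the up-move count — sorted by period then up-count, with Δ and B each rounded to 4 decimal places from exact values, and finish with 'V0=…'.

Since d<R<u, set p* = (R−d)/(u−d) = 0.5652; price each node as the discounted p*-expectation of its children.
At expiry t=4: V(4,0)=0.0000, V(4,1)=0.0000, V(4,2)=0.0000, V(4,3)=50.0000, V(4,4)=50.0000
Node (3,0) S=57.0666: V=(p*·0.0000+(1−p*)·0.0000)/1.16=0.0000; Δ=(0.0000−0.0000)/(83.3173−43.9413)=0.0000; B=V−Δ·S=0.0000
Node (3,1) S=108.2043: V=(p*·0.0000+(1−p*)·0.0000)/1.16=0.0000; Δ=(0.0000−0.0000)/(157.9782−83.3173)=0.0000; B=V−Δ·S=0.0000
Node (3,2) S=205.1665: V=(p*·50.0000+(1−p*)·0.0000)/1.16=24.3628; Δ=(50.0000−0.0000)/(299.5431−157.9782)=0.3532; B=V−Δ·S=-48.1009
Node (3,3) S=389.0170: V=(p*·50.0000+(1−p*)·50.0000)/1.16=43.1034; Δ=(50.0000−50.0000)/(567.9648−299.5431)=0.0000; B=V−Δ·S=43.1034
Node (2,0) S=74.1125: V=(p*·0.0000+(1−p*)·0.0000)/1.16=0.0000; Δ=(0.0000−0.0000)/(108.2042−57.0666)=0.0000; B=V−Δ·S=0.0000
Node (2,1) S=140.5250: V=(p*·24.3628+(1−p*)·0.0000)/1.16=11.8709; Δ=(24.3628−0.0000)/(205.1665−108.2043)=0.2513; B=V−Δ·S=-23.4375
Node (2,2) S=266.4500: V=(p*·43.1034+(1−p*)·24.3628)/1.16=30.1339; Δ=(43.1034−24.3628)/(389.0170−205.1665)=0.1019; B=V−Δ·S=2.9736
Node (1,0) S=96.2500: V=(p*·11.8709+(1−p*)·0.0000)/1.16=5.7842; Δ=(11.8709−0.0000)/(140.5250−74.1125)=0.1787; B=V−Δ·S=-11.4201
Node (1,1) S=182.5000: V=(p*·30.1339+(1−p*)·11.8709)/1.16=19.1323; Δ=(30.1339−11.8709)/(266.4500−140.5250)=0.1450; B=V−Δ·S=-7.3358
Node (0,0) S=125.0000: V=(p*·19.1323+(1−p*)·5.7842)/1.16=11.4903; Δ=(19.1323−5.7842)/(182.5000−96.2500)=0.1548; B=V−Δ·S=-7.8548
The time-0 hedge costs 11.4903, which is the no-arbitrage price.

(0,0): Delta=0.1548 Bond=-7.8548
(1,0): Delta=0.1787 Bond=-11.4201
(1,1): Delta=0.1450 Bond=-7.3358
(2,0): Delta=0.0000 Bond=0.0000
(2,1): Delta=0.2513 Bond=-23.4375
(2,2): Delta=0.1019 Bond=2.9736
(3,0): Delta=0.0000 Bond=0.0000
(3,1): Delta=0.0000 Bond=0.0000
(3,2): Delta=0.3532 Bond=-48.1009
(3,3): Delta=0.0000 Bond=43.1034
V0=11.4903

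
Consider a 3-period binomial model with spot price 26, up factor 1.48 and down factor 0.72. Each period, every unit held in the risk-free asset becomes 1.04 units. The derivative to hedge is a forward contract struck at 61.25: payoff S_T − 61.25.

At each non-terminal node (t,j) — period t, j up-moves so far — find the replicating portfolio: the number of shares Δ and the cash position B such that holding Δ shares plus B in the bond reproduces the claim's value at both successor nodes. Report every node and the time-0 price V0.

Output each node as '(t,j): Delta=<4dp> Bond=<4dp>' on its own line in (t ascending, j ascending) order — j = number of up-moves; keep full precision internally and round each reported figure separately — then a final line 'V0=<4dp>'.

Under the risk-neutral measure, an up-move has probability p* = (R−d)/(u−d) = 0.4211 and values discount at R = 1.04.
At expiry t=3: V(3,0)=-51.5456, V(3,1)=-41.3020, V(3,2)=-20.2457, V(3,3)=23.0366
(2,0): S=13.4784. Δ = (V_up−V_dn)/(S_up−S_dn) = (-41.3020−-51.5456)/(19.9480−9.7044) = 1.0000. V = [p*·-41.3020 + (1−p*)·-51.5456]/1.04 = -45.4158. B = V − Δ·S = -58.8942.
(2,1): S=27.7056. Δ = (V_up−V_dn)/(S_up−S_dn) = (-20.2457−-41.3020)/(41.0043−19.9480) = 1.0000. V = [p*·-20.2457 + (1−p*)·-41.3020]/1.04 = -31.1886. B = V − Δ·S = -58.8942.
(2,2): S=56.9504. Δ = (V_up−V_dn)/(S_up−S_dn) = (23.0366−-20.2457)/(84.2866−41.0043) = 1.0000. V = [p*·23.0366 + (1−p*)·-20.2457]/1.04 = -1.9438. B = V − Δ·S = -58.8942.
(1,0): S=18.7200. Δ = (V_up−V_dn)/(S_up−S_dn) = (-31.1886−-45.4158)/(27.7056−13.4784) = 1.0000. V = [p*·-31.1886 + (1−p*)·-45.4158]/1.04 = -37.9091. B = V − Δ·S = -56.6291.
(1,1): S=38.4800. Δ = (V_up−V_dn)/(S_up−S_dn) = (-1.9438−-31.1886)/(56.9504−27.7056) = 1.0000. V = [p*·-1.9438 + (1−p*)·-31.1886]/1.04 = -18.1491. B = V − Δ·S = -56.6291.
(0,0): S=26.0000. Δ = (V_up−V_dn)/(S_up−S_dn) = (-18.1491−-37.9091)/(38.4800−18.7200) = 1.0000. V = [p*·-18.1491 + (1−p*)·-37.9091]/1.04 = -28.4510. B = V − Δ·S = -54.4510.
The time-0 hedge costs -28.4510, which is the no-arbitrage price.

(0,0): Delta=1.0000 Bond=-54.4510
(1,0): Delta=1.0000 Bond=-56.6291
(1,1): Delta=1.0000 Bond=-56.6291
(2,0): Delta=1.0000 Bond=-58.8942
(2,1): Delta=1.0000 Bond=-58.8942
(2,2): Delta=1.0000 Bond=-58.8942
V0=-28.4510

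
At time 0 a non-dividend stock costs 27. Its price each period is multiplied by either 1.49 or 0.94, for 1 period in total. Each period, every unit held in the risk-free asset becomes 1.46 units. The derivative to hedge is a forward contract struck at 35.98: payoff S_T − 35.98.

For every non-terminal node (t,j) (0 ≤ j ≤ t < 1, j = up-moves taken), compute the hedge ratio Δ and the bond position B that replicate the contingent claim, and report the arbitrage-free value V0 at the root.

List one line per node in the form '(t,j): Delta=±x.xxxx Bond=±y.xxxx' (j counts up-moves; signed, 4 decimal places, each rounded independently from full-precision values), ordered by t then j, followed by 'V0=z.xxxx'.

The replicating-portfolio and risk-neutral prices coincide; use p* = (1.46−0.94)/(1.49−0.94) = 0.9455 for the latter.
Payoff layer (t=1): V(1,0)=-10.6000, V(1,1)=4.2500
  t=0,j=0: stock 27.0000 → up 40.2300 (V=4.2500), down 25.3800 (V=-10.6000). Price 2.3562; hedge Δ=1.0000, bond B=-24.6438.
Self-financing check: at every node Δ·S+B equals the discounted successor values.

(0,0): Delta=1.0000 Bond=-24.6438
V0=2.3562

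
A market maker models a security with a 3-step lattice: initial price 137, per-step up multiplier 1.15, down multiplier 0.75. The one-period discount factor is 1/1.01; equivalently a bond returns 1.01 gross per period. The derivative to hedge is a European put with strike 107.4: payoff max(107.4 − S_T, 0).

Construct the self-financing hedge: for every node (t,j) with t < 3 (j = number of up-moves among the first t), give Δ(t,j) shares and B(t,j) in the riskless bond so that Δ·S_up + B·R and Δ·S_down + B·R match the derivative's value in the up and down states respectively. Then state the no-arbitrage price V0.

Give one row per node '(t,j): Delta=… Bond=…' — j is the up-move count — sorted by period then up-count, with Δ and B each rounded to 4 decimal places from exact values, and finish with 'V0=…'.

(0,0): Delta=-0.2204 Bond=36.6113
(1,0): Delta=-0.5539 Bond=71.2495
(1,1): Delta=-0.1033 Bond=18.5232
(2,0): Delta=-1.0000 Bond=106.3366
(2,1): Delta=-0.3973 Bond=53.4526
(2,2): Delta=0.0000 Bond=0.0000
V0=6.4179

No-arbitrage ⇒ martingale measure with p* = (R−d)/(u−d) = 0.6500.
Payoff layer (t=3): V(3,0)=49.6031, V(3,1)=18.7781, V(3,2)=0.0000, V(3,3)=0.0000
  t=2,j=0: stock 77.0625 → up 88.6219 (V=18.7781), down 57.7969 (V=49.6031). Price 29.2741; hedge Δ=-1.0000, bond B=106.3366.
  t=2,j=1: stock 118.1625 → up 135.8869 (V=0.0000), down 88.6219 (V=18.7781). Price 6.5073; hedge Δ=-0.3973, bond B=53.4526.
  t=2,j=2: stock 181.1825 → up 208.3599 (V=0.0000), down 135.8869 (V=0.0000). Price 0.0000; hedge Δ=0.0000, bond B=0.0000.
  t=1,j=0: stock 102.7500 → up 118.1625 (V=6.5073), down 77.0625 (V=29.2741). Price 14.3323; hedge Δ=-0.5539, bond B=71.2495.
  t=1,j=1: stock 157.5500 → up 181.1825 (V=0.0000), down 118.1625 (V=6.5073). Price 2.2550; hedge Δ=-0.1033, bond B=18.5232.
  t=0,j=0: stock 137.0000 → up 157.5500 (V=2.2550), down 102.7500 (V=14.3323). Price 6.4179; hedge Δ=-0.2204, bond B=36.6113.
Each (Δ,B) replicates both successor values, so the strategy is self-financing and V0 is arbitrage-free.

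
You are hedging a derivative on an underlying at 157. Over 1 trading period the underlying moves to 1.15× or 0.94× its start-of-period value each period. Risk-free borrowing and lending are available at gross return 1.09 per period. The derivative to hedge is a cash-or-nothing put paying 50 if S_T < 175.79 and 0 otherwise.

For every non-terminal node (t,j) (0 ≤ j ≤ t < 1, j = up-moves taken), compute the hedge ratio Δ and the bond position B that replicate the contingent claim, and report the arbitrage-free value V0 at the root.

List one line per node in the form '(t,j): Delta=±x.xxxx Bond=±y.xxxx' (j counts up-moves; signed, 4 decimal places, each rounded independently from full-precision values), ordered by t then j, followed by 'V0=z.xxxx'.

(0,0): Delta=-1.5165 Bond=251.2014
V0=13.1062

Since d<R<u, set p* = (R−d)/(u−d) = 0.7143; price each node as the discounted p*-expectation of its children.
Payoff layer (t=1): V(1,0)=50.0000, V(1,1)=0.0000
(0,0): S=157.0000. Δ = (V_up−V_dn)/(S_up−S_dn) = (0.0000−50.0000)/(180.5500−147.5800) = -1.5165. V = [p*·0.0000 + (1−p*)·50.0000]/1.09 = 13.1062. B = V − Δ·S = 251.2014.
The time-0 hedge costs 13.1062, which is the no-arbitrage price.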